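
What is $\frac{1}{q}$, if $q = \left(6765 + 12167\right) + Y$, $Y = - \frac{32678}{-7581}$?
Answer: $\frac{7581}{143556170} \approx 5.2809 \cdot 10^{-5}$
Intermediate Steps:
$Y = \frac{32678}{7581}$ ($Y = \left(-32678\right) \left(- \frac{1}{7581}\right) = \frac{32678}{7581} \approx 4.3105$)
$q = \frac{143556170}{7581}$ ($q = \left(6765 + 12167\right) + \frac{32678}{7581} = 18932 + \frac{32678}{7581} = \frac{143556170}{7581} \approx 18936.0$)
$\frac{1}{q} = \frac{1}{\frac{143556170}{7581}} = \frac{7581}{143556170}$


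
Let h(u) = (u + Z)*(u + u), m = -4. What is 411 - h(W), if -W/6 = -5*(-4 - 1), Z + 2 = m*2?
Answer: -47589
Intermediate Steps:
Z = -10 (Z = -2 - 4*2 = -2 - 8 = -10)
W = -150 (W = -(-30)*(-4 - 1) = -(-30)*(-5) = -6*25 = -150)
h(u) = 2*u*(-10 + u) (h(u) = (u - 10)*(u + u) = (-10 + u)*(2*u) = 2*u*(-10 + u))
411 - h(W) = 411 - 2*(-150)*(-10 - 150) = 411 - 2*(-150)*(-160) = 411 - 1*48000 = 411 - 48000 = -47589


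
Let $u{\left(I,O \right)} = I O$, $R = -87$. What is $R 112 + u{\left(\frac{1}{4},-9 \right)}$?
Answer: $- \frac{38985}{4} \approx -9746.3$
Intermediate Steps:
$R 112 + u{\left(\frac{1}{4},-9 \right)} = \left(-87\right) 112 + \frac{1}{4} \left(-9\right) = -9744 + \frac{1}{4} \left(-9\right) = -9744 - \frac{9}{4} = - \frac{38985}{4}$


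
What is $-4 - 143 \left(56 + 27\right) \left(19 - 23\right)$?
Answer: $47472$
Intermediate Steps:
$-4 - 143 \left(56 + 27\right) \left(19 - 23\right) = -4 - 143 \cdot 83 \left(-4\right) = -4 - -47476 = -4 + 47476 = 47472$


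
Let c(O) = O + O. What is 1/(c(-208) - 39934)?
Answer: -1/40350 ≈ -2.4783e-5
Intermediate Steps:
c(O) = 2*O
1/(c(-208) - 39934) = 1/(2*(-208) - 39934) = 1/(-416 - 39934) = 1/(-40350) = -1/40350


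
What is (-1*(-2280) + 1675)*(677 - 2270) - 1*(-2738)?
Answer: -6297577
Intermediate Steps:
(-1*(-2280) + 1675)*(677 - 2270) - 1*(-2738) = (2280 + 1675)*(-1593) + 2738 = 3955*(-1593) + 2738 = -6300315 + 2738 = -6297577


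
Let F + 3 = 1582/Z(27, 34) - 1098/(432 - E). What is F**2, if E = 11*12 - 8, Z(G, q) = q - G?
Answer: 1141966849/23716 ≈ 48152.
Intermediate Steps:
E = 124 (E = 132 - 8 = 124)
F = 33793/154 (F = -3 + (1582/(34 - 1*27) - 1098/(432 - 1*124)) = -3 + (1582/(34 - 27) - 1098/(432 - 124)) = -3 + (1582/7 - 1098/308) = -3 + (1582*(1/7) - 1098*1/308) = -3 + (226 - 549/154) = -3 + 34255/154 = 33793/154 ≈ 219.44)
F**2 = (33793/154)**2 = 1141966849/23716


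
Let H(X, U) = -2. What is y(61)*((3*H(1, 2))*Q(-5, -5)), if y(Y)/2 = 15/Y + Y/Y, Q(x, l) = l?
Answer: 4560/61 ≈ 74.754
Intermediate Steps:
y(Y) = 2 + 30/Y (y(Y) = 2*(15/Y + Y/Y) = 2*(15/Y + 1) = 2*(1 + 15/Y) = 2 + 30/Y)
y(61)*((3*H(1, 2))*Q(-5, -5)) = (2 + 30/61)*((3*(-2))*(-5)) = (2 + 30*(1/61))*(-6*(-5)) = (2 + 30/61)*30 = (152/61)*30 = 4560/61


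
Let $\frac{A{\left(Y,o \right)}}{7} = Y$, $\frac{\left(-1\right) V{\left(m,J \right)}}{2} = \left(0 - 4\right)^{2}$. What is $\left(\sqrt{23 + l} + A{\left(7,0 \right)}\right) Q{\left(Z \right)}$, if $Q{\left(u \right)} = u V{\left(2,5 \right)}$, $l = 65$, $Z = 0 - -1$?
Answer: $-1568 - 64 \sqrt{22} \approx -1868.2$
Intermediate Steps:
$Z = 1$ ($Z = 0 + 1 = 1$)
$V{\left(m,J \right)} = -32$ ($V{\left(m,J \right)} = - 2 \left(0 - 4\right)^{2} = - 2 \left(-4\right)^{2} = \left(-2\right) 16 = -32$)
$A{\left(Y,o \right)} = 7 Y$
$Q{\left(u \right)} = - 32 u$ ($Q{\left(u \right)} = u \left(-32\right) = - 32 u$)
$\left(\sqrt{23 + l} + A{\left(7,0 \right)}\right) Q{\left(Z \right)} = \left(\sqrt{23 + 65} + 7 \cdot 7\right) \left(\left(-32\right) 1\right) = \left(\sqrt{88} + 49\right) \left(-32\right) = \left(2 \sqrt{22} + 49\right) \left(-32\right) = \left(49 + 2 \sqrt{22}\right) \left(-32\right) = -1568 - 64 \sqrt{22}$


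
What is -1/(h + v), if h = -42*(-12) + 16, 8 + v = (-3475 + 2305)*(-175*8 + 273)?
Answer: -1/1319102 ≈ -7.5809e-7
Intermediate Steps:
v = 1318582 (v = -8 + (-3475 + 2305)*(-175*8 + 273) = -8 - 1170*(-1400 + 273) = -8 - 1170*(-1127) = -8 + 1318590 = 1318582)
h = 520 (h = 504 + 16 = 520)
-1/(h + v) = -1/(520 + 1318582) = -1/1319102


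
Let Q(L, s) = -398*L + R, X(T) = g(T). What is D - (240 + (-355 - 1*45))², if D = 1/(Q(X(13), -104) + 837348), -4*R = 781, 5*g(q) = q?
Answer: -428092390380/16722359 ≈ -25600.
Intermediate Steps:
g(q) = q/5
X(T) = T/5
R = -781/4 (R = -¼*781 = -781/4 ≈ -195.25)
Q(L, s) = -781/4 - 398*L (Q(L, s) = -398*L - 781/4 = -781/4 - 398*L)
D = 20/16722359 (D = 1/((-781/4 - 398*13/5) + 837348) = 1/((-781/4 - 5174/5) + 837348) = 1/(-24601/20 + 837348) = 1/(16722359/20) = 20/16722359 ≈ 1.1960e-6)
D - (240 + (-355 - 1*45))² = 20/16722359 - (240 + (-355 - 1*45))² = 20/16722359 - (240 + (-355 - 45))² = 20/16722359 - (240 - 400)² = 20/16722359 - 1*(-160)² = 20/16722359 - 1*25600 = 20/16722359 - 25600 = -428092390380/16722359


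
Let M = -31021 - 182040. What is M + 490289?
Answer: 277228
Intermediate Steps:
M = -213061
M + 490289 = -213061 + 490289 = 277228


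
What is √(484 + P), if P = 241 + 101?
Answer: √826 ≈ 28.740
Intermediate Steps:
P = 342
√(484 + P) = √(484 + 342) = √826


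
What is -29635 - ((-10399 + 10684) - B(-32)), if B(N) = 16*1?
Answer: -29904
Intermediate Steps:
B(N) = 16
-29635 - ((-10399 + 10684) - B(-32)) = -29635 - ((-10399 + 10684) - 1*16) = -29635 - (285 - 16) = -29635 - 1*269 = -29635 - 269 = -29904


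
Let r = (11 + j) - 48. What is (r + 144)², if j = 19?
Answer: 15876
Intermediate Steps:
r = -18 (r = (11 + 19) - 48 = 30 - 48 = -18)
(r + 144)² = (-18 + 144)² = 126² = 15876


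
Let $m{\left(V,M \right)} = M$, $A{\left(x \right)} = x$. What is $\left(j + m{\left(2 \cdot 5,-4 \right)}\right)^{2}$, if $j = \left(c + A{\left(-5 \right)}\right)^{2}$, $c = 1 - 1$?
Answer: $441$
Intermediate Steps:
$c = 0$
$j = 25$ ($j = \left(0 - 5\right)^{2} = \left(-5\right)^{2} = 25$)
$\left(j + m{\left(2 \cdot 5,-4 \right)}\right)^{2} = \left(25 - 4\right)^{2} = 21^{2} = 441$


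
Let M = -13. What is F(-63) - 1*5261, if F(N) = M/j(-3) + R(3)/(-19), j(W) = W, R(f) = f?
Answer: -299639/57 ≈ -5256.8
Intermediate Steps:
F(N) = 238/57 (F(N) = -13/(-3) + 3/(-19) = -13*(-⅓) + 3*(-1/19) = 13/3 - 3/19 = 238/57)
F(-63) - 1*5261 = 238/57 - 1*5261 = 238/57 - 5261 = -299639/57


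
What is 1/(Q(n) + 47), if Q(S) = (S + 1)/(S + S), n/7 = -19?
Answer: 133/6317 ≈ 0.021054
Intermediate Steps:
n = -133 (n = 7*(-19) = -133)
Q(S) = (1 + S)/(2*S) (Q(S) = (1 + S)/((2*S)) = (1/(2*S))*(1 + S) = (1 + S)/(2*S))
1/(Q(n) + 47) = 1/((1/2)*(1 - 133)/(-133) + 47) = 1/((1/2)*(-1/133)*(-132) + 47) = 1/(66/133 + 47) = 1/(6317/133) = 133/6317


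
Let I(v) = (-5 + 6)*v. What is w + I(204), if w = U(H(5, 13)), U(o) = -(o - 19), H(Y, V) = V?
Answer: 210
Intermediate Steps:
I(v) = v (I(v) = 1*v = v)
U(o) = 19 - o (U(o) = -(-19 + o) = 19 - o)
w = 6 (w = 19 - 1*13 = 19 - 13 = 6)
w + I(204) = 6 + 204 = 210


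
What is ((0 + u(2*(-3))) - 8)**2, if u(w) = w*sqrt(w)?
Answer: -152 + 96*I*sqrt(6) ≈ -152.0 + 235.15*I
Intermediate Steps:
u(w) = w**(3/2)
((0 + u(2*(-3))) - 8)**2 = ((0 + (2*(-3))**(3/2)) - 8)**2 = ((0 + (-6)**(3/2)) - 8)**2 = ((0 - 6*I*sqrt(6)) - 8)**2 = (-6*I*sqrt(6) - 8)**2 = (-8 - 6*I*sqrt(6))**2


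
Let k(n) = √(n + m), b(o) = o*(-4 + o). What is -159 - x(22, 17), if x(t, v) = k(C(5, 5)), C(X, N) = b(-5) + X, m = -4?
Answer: -159 - √46 ≈ -165.78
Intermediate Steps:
C(X, N) = 45 + X (C(X, N) = -5*(-4 - 5) + X = -5*(-9) + X = 45 + X)
k(n) = √(-4 + n) (k(n) = √(n - 4) = √(-4 + n))
x(t, v) = √46 (x(t, v) = √(-4 + (45 + 5)) = √(-4 + 50) = √46)
-159 - x(22, 17) = -159 - √46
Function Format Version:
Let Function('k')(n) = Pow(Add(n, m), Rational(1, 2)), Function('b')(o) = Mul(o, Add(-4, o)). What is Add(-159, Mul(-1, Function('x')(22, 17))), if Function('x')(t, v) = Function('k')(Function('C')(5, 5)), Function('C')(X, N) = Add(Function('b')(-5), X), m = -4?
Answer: Add(-159, Mul(-1, Pow(46, Rational(1, 2)))) ≈ -165.78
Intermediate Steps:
Function('C')(X, N) = Add(45, X) (Function('C')(X, N) = Add(Mul(-5, Add(-4, -5)), X) = Add(Mul(-5, -9), X) = Add(45, X))
Function('k')(n) = Pow(Add(-4, n), Rational(1, 2)) (Function('k')(n) = Pow(Add(n, -4), Rational(1, 2)) = Pow(Add(-4, n), Rational(1, 2)))
Function('x')(t, v) = Pow(46, Rational(1, 2)) (Function('x')(t, v) = Pow(Add(-4, Add(45, 5)), Rational(1, 2)) = Pow(Add(-4, 50), Rational(1, 2)) = Pow(46, Rational(1, 2)))
Add(-159, Mul(-1, Function('x')(22, 17))) = Add(-159, Mul(-1, Pow(46, Rational(1, 2))))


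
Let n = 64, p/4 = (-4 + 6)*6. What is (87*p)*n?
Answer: 267264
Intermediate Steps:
p = 48 (p = 4*((-4 + 6)*6) = 4*(2*6) = 4*12 = 48)
(87*p)*n = (87*48)*64 = 4176*64 = 267264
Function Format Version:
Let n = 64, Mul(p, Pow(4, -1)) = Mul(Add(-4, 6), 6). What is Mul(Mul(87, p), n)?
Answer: 267264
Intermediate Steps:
p = 48 (p = Mul(4, Mul(Add(-4, 6), 6)) = Mul(4, Mul(2, 6)) = Mul(4, 12) = 48)
Mul(Mul(87, p), n) = Mul(Mul(87, 48), 64) = Mul(4176, 64) = 267264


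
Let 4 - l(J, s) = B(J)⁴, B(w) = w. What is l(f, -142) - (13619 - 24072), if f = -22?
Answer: -223799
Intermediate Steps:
l(J, s) = 4 - J⁴
l(f, -142) - (13619 - 24072) = (4 - 1*(-22)⁴) - (13619 - 24072) = (4 - 1*234256) - 1*(-10453) = (4 - 234256) + 10453 = -234252 + 10453 = -223799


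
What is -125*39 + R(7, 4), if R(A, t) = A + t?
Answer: -4864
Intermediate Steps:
-125*39 + R(7, 4) = -125*39 + (7 + 4) = -4875 + 11 = -4864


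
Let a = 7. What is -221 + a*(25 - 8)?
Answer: -102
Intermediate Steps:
-221 + a*(25 - 8) = -221 + 7*(25 - 8) = -221 + 7*17 = -221 + 119 = -102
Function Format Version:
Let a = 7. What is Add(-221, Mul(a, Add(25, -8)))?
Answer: -102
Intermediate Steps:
Add(-221, Mul(a, Add(25, -8))) = Add(-221, Mul(7, Add(25, -8))) = Add(-221, Mul(7, 17)) = Add(-221, 119) = -102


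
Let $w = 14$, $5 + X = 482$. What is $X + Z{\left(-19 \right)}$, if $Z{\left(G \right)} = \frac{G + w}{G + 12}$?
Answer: $\frac{3344}{7} \approx 477.71$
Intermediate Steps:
$X = 477$ ($X = -5 + 482 = 477$)
$Z{\left(G \right)} = \frac{14 + G}{12 + G}$ ($Z{\left(G \right)} = \frac{G + 14}{G + 12} = \frac{14 + G}{12 + G}$)
$X + Z{\left(-19 \right)} = 477 + \frac{14 - 19}{12 - 19} = 477 + \frac{1}{-7} \left(-5\right) = 477 - - \frac{5}{7} = 477 + \frac{5}{7} = \frac{3344}{7}$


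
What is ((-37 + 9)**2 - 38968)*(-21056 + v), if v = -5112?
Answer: 999198912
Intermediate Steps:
((-37 + 9)**2 - 38968)*(-21056 + v) = ((-37 + 9)**2 - 38968)*(-21056 - 5112) = ((-28)**2 - 38968)*(-26168) = (784 - 38968)*(-26168) = -38184*(-26168) = 999198912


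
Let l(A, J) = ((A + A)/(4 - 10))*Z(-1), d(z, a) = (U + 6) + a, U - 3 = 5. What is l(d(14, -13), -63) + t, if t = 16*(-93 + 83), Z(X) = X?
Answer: -479/3 ≈ -159.67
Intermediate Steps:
U = 8 (U = 3 + 5 = 8)
d(z, a) = 14 + a (d(z, a) = (8 + 6) + a = 14 + a)
l(A, J) = A/3 (l(A, J) = ((A + A)/(4 - 10))*(-1) = ((2*A)/(-6))*(-1) = ((2*A)*(-⅙))*(-1) = -A/3*(-1) = A/3)
t = -160 (t = 16*(-10) = -160)
l(d(14, -13), -63) + t = (14 - 13)/3 - 160 = (⅓)*1 - 160 = ⅓ - 160 = -479/3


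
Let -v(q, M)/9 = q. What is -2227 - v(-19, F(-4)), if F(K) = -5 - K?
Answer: -2398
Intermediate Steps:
v(q, M) = -9*q
-2227 - v(-19, F(-4)) = -2227 - (-9)*(-19) = -2227 - 1*171 = -2227 - 171 = -2398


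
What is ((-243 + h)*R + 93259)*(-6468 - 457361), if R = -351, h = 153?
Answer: -57908586821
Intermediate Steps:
((-243 + h)*R + 93259)*(-6468 - 457361) = ((-243 + 153)*(-351) + 93259)*(-6468 - 457361) = (-90*(-351) + 93259)*(-463829) = (31590 + 93259)*(-463829) = 124849*(-463829) = -57908586821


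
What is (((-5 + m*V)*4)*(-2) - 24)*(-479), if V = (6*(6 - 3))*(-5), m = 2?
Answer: -697424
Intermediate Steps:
V = -90 (V = (6*3)*(-5) = 18*(-5) = -90)
(((-5 + m*V)*4)*(-2) - 24)*(-479) = (((-5 + 2*(-90))*4)*(-2) - 24)*(-479) = (((-5 - 180)*4)*(-2) - 24)*(-479) = (-185*4*(-2) - 24)*(-479) = (-740*(-2) - 24)*(-479) = (1480 - 24)*(-479) = 1456*(-479) = -697424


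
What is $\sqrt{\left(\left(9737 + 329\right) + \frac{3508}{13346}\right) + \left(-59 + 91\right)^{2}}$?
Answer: $\frac{2 \sqrt{123459381763}}{6673} \approx 105.31$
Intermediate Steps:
$\sqrt{\left(\left(9737 + 329\right) + \frac{3508}{13346}\right) + \left(-59 + 91\right)^{2}} = \sqrt{\left(10066 + 3508 \cdot \frac{1}{13346}\right) + 32^{2}} = \sqrt{\left(10066 + \frac{1754}{6673}\right) + 1024} = \sqrt{\frac{67172172}{6673} + 1024} = \sqrt{\frac{74005324}{6673}} = \frac{2 \sqrt{123459381763}}{6673}$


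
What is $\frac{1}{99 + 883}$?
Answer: $\frac{1}{982} \approx 0.0010183$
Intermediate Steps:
$\frac{1}{99 + 883} = \frac{1}{982}$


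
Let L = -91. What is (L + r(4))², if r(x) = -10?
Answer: 10201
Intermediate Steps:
(L + r(4))² = (-91 - 10)² = (-101)² = 10201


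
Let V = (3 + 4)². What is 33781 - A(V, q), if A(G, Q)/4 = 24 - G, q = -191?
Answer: 33881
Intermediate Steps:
V = 49 (V = 7² = 49)
A(G, Q) = 96 - 4*G (A(G, Q) = 4*(24 - G) = 96 - 4*G)
33781 - A(V, q) = 33781 - (96 - 4*49) = 33781 - (96 - 196) = 33781 - 1*(-100) = 33781 + 100 = 33881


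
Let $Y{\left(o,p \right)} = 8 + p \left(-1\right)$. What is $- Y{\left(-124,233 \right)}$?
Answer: $225$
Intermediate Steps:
$Y{\left(o,p \right)} = 8 - p$
$- Y{\left(-124,233 \right)} = - (8 - 233) = \left(-1\right) \left(-225\right) = 225$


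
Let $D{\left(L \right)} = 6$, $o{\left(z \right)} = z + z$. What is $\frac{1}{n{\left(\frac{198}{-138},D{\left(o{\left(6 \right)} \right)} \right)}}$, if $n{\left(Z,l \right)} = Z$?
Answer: $- \frac{23}{33} \approx -0.69697$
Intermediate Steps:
$o{\left(z \right)} = 2 z$
$\frac{1}{n{\left(\frac{198}{-138},D{\left(o{\left(6 \right)} \right)} \right)}} = \frac{1}{198 \frac{1}{-138}} = \frac{1}{198 \left(- \frac{1}{138}\right)} = \frac{1}{- \frac{33}{23}} = - \frac{23}{33}$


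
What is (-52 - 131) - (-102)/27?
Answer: -1613/9 ≈ -179.22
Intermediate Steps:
(-52 - 131) - (-102)/27 = -183 - (-102)/27 = -183 - 1*(-34/9) = -183 + 34/9 = -1613/9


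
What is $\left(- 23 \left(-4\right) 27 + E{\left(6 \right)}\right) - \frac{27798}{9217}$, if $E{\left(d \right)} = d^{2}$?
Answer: $\frac{23199042}{9217} \approx 2517.0$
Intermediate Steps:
$\left(- 23 \left(-4\right) 27 + E{\left(6 \right)}\right) - \frac{27798}{9217} = \left(- 23 \left(-4\right) 27 + 6^{2}\right) - \frac{27798}{9217} = \left(- \left(-92\right) 27 + 36\right) - \frac{27798}{9217} = \left(\left(-1\right) \left(-2484\right) + 36\right) - \frac{27798}{9217} = \left(2484 + 36\right) - \frac{27798}{9217} = 2520 - \frac{27798}{9217} = \frac{23199042}{9217}$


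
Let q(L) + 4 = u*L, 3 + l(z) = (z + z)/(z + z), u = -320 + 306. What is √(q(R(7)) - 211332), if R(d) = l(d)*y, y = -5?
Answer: 2*I*√52869 ≈ 459.87*I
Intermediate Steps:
u = -14
l(z) = -2 (l(z) = -3 + (z + z)/(z + z) = -3 + (2*z)/((2*z)) = -3 + (2*z)*(1/(2*z)) = -3 + 1 = -2)
R(d) = 10 (R(d) = -2*(-5) = 10)
q(L) = -4 - 14*L
√(q(R(7)) - 211332) = √((-4 - 14*10) - 211332) = √((-4 - 140) - 211332) = √(-144 - 211332) = √(-211476) = 2*I*√52869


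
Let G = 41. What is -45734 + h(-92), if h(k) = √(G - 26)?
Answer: -45734 + √15 ≈ -45730.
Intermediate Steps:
h(k) = √15 (h(k) = √(41 - 26) = √15)
-45734 + h(-92) = -45734 + √15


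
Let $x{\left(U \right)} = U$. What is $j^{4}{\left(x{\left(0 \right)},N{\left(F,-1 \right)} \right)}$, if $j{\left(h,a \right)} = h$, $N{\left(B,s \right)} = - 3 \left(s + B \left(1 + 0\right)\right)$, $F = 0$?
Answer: $0$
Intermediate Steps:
$N{\left(B,s \right)} = - 3 B - 3 s$ ($N{\left(B,s \right)} = - 3 \left(s + B 1\right) = - 3 \left(s + B\right) = - 3 \left(B + s\right) = - 3 B - 3 s$)
$j^{4}{\left(x{\left(0 \right)},N{\left(F,-1 \right)} \right)} = 0^{4} = 0$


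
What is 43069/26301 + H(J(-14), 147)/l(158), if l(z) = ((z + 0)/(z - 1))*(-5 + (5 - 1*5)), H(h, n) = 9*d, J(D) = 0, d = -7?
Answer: 294167701/20777790 ≈ 14.158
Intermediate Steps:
H(h, n) = -63 (H(h, n) = 9*(-7) = -63)
l(z) = -5*z/(-1 + z) (l(z) = (z/(-1 + z))*(-5 + (5 - 5)) = (z/(-1 + z))*(-5 + 0) = (z/(-1 + z))*(-5) = -5*z/(-1 + z))
43069/26301 + H(J(-14), 147)/l(158) = 43069/26301 - 63/((-5*158/(-1 + 158))) = 43069*(1/26301) - 63/((-5*158/157)) = 43069/26301 - 63/((-5*158*1/157)) = 43069/26301 - 63/(-790/157) = 43069/26301 - 63*(-157/790) = 43069/26301 + 9891/790 = 294167701/20777790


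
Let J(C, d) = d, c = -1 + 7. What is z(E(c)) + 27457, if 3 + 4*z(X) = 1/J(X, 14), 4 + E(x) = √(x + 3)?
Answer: 1537551/56 ≈ 27456.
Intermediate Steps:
c = 6
E(x) = -4 + √(3 + x) (E(x) = -4 + √(x + 3) = -4 + √(3 + x))
z(X) = -41/56 (z(X) = -¾ + (¼)/14 = -¾ + (¼)*(1/14) = -¾ + 1/56 = -41/56)
z(E(c)) + 27457 = -41/56 + 27457 = 1537551/56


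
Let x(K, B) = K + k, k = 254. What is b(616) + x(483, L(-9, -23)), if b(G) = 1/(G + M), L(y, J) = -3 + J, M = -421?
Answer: 143716/195 ≈ 737.00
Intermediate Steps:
b(G) = 1/(-421 + G) (b(G) = 1/(G - 421) = 1/(-421 + G))
x(K, B) = 254 + K (x(K, B) = K + 254 = 254 + K)
b(616) + x(483, L(-9, -23)) = 1/(-421 + 616) + (254 + 483) = 1/195 + 737 = 143716/195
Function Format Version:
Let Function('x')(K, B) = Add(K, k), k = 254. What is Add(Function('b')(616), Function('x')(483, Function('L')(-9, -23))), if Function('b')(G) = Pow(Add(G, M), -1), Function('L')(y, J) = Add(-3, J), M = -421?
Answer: Rational(143716, 195) ≈ 737.00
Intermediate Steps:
Function('b')(G) = Pow(Add(-421, G), -1) (Function('b')(G) = Pow(Add(G, -421), -1) = Pow(Add(-421, G), -1))
Function('x')(K, B) = Add(254, K) (Function('x')(K, B) = Add(K, 254) = Add(254, K))
Add(Function('b')(616), Function('x')(483, Function('L')(-9, -23))) = Add(Pow(Add(-421, 616), -1), Add(254, 483)) = Add(Pow(195, -1), 737) = Add(Rational(1, 195), 737) = Rational(143716, 195)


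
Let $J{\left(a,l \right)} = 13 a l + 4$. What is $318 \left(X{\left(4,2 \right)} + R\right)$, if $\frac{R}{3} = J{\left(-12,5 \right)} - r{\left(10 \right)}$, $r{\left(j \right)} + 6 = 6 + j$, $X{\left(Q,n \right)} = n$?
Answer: $-749208$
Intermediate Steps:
$J{\left(a,l \right)} = 4 + 13 a l$ ($J{\left(a,l \right)} = 13 a l + 4 = 4 + 13 a l$)
$r{\left(j \right)} = j$ ($r{\left(j \right)} = -6 + \left(6 + j\right) = j$)
$R = -2358$ ($R = 3 \left(\left(4 + 13 \left(-12\right) 5\right) - 10\right) = 3 \left(\left(4 - 780\right) - 10\right) = 3 \left(-776 - 10\right) = 3 \left(-786\right) = -2358$)
$318 \left(X{\left(4,2 \right)} + R\right) = 318 \left(2 - 2358\right) = 318 \left(-2356\right) = -749208$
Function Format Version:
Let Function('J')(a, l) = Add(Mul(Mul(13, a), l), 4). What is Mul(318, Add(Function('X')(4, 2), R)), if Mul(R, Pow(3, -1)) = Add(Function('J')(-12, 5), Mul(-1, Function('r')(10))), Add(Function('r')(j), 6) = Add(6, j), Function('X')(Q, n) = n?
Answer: -749208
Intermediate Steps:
Function('J')(a, l) = Add(4, Mul(13, a, l)) (Function('J')(a, l) = Add(Mul(13, a, l), 4) = Add(4, Mul(13, a, l)))
Function('r')(j) = j (Function('r')(j) = Add(-6, Add(6, j)) = j)
R = -2358 (R = Mul(3, Add(Add(4, Mul(13, -12, 5)), Mul(-1, 10))) = Mul(3, Add(Add(4, -780), -10)) = Mul(3, Add(-776, -10)) = Mul(3, -786) = -2358)
Mul(318, Add(Function('X')(4, 2), R)) = Mul(318, Add(2, -2358)) = Mul(318, -2356) = -749208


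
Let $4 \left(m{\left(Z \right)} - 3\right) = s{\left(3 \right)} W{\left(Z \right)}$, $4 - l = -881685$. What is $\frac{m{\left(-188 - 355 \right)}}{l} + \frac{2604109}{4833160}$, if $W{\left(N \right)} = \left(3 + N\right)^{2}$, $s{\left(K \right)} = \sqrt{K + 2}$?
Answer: $\frac{2296028759581}{4261344007240} + \frac{72900 \sqrt{5}}{881689} \approx 0.72369$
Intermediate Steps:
$l = 881689$ ($l = 4 - -881685 = 4 + 881685 = 881689$)
$s{\left(K \right)} = \sqrt{2 + K}$
$m{\left(Z \right)} = 3 + \frac{\sqrt{5} \left(3 + Z\right)^{2}}{4}$ ($m{\left(Z \right)} = 3 + \frac{\sqrt{2 + 3} \left(3 + Z\right)^{2}}{4} = 3 + \frac{\sqrt{5} \left(3 + Z\right)^{2}}{4}$)
$\frac{m{\left(-188 - 355 \right)}}{l} + \frac{2604109}{4833160} = \frac{3 + \frac{\sqrt{5} \left(3 - 543\right)^{2}}{4}}{881689} + \frac{2604109}{4833160} = \left(3 + \frac{\sqrt{5} \left(3 - 543\right)^{2}}{4}\right) \frac{1}{881689} + 2604109 \cdot \frac{1}{4833160} = \left(3 + \frac{\sqrt{5} \left(-540\right)^{2}}{4}\right) \frac{1}{881689} + \frac{2604109}{4833160} = \left(3 + \frac{1}{4} \sqrt{5} \cdot 291600\right) \frac{1}{881689} + \frac{2604109}{4833160} = \left(3 + 72900 \sqrt{5}\right) \frac{1}{881689} + \frac{2604109}{4833160} = \left(\frac{3}{881689} + \frac{72900 \sqrt{5}}{881689}\right) + \frac{2604109}{4833160} = \frac{2296028759581}{4261344007240} + \frac{72900 \sqrt{5}}{881689}$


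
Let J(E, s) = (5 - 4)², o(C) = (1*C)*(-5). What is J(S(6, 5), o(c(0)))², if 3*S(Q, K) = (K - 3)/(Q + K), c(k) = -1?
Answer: 1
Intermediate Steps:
S(Q, K) = (-3 + K)/(3*(K + Q)) (S(Q, K) = ((K - 3)/(Q + K))/3 = ((-3 + K)/(K + Q))/3 = (-3 + K)/(3*(K + Q)))
o(C) = -5*C (o(C) = C*(-5) = -5*C)
J(E, s) = 1 (J(E, s) = 1² = 1)
J(S(6, 5), o(c(0)))² = 1² = 1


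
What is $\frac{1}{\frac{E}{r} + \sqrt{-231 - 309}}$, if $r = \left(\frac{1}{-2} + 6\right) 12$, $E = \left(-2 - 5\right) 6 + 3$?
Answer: $- \frac{286}{261529} - \frac{2904 i \sqrt{15}}{261529} \approx -0.0010936 - 0.043005 i$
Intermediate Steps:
$E = -39$ ($E = \left(-7\right) 6 + 3 = -42 + 3 = -39$)
$r = 66$ ($r = \left(- \frac{1}{2} + 6\right) 12 = \frac{11}{2} \cdot 12 = 66$)
$\frac{1}{\frac{E}{r} + \sqrt{-231 - 309}} = \frac{1}{- \frac{39}{66} + \sqrt{-231 - 309}} = \frac{1}{\left(-39\right) \frac{1}{66} + \sqrt{-540}} = \frac{1}{- \frac{13}{22} + 6 i \sqrt{15}}$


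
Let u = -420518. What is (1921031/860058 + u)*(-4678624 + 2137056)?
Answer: 459601842918536192/430029 ≈ 1.0688e+12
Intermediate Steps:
(1921031/860058 + u)*(-4678624 + 2137056) = (1921031/860058 - 420518)*(-4678624 + 2137056) = (1921031*(1/860058) - 420518)*(-2541568) = (1921031/860058 - 420518)*(-2541568) = -361667949013/860058*(-2541568) = 459601842918536192/430029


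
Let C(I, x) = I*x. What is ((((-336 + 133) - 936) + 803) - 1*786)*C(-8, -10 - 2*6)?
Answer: -197472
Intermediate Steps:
((((-336 + 133) - 936) + 803) - 1*786)*C(-8, -10 - 2*6) = ((((-336 + 133) - 936) + 803) - 1*786)*(-8*(-10 - 2*6)) = (((-203 - 936) + 803) - 786)*(-8*(-10 - 1*12)) = ((-1139 + 803) - 786)*(-8*(-10 - 12)) = (-336 - 786)*(-8*(-22)) = -1122*176 = -197472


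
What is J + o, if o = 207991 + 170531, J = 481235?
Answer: 859757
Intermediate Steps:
o = 378522
J + o = 481235 + 378522 = 859757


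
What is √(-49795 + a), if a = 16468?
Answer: 69*I*√7 ≈ 182.56*I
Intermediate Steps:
√(-49795 + a) = √(-49795 + 16468) = √(-33327) = 69*I*√7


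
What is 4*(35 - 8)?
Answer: 108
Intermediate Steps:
4*(35 - 8) = 4*27 = 108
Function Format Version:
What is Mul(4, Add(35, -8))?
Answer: 108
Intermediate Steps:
Mul(4, Add(35, -8)) = Mul(4, 27) = 108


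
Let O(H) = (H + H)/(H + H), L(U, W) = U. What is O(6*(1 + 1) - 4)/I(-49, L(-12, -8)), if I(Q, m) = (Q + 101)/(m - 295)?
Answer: -307/52 ≈ -5.9038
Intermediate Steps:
I(Q, m) = (101 + Q)/(-295 + m)
O(H) = 1 (O(H) = (2*H)/((2*H)) = (2*H)*(1/(2*H)) = 1)
O(6*(1 + 1) - 4)/I(-49, L(-12, -8)) = 1/((101 - 49)/(-295 - 12)) = 1/(52/(-307)) = 1/(-1/307*52) = 1/(-52/307) = 1*(-307/52) = -307/52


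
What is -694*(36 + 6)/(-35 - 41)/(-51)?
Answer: -2429/323 ≈ -7.5201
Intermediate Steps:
-694*(36 + 6)/(-35 - 41)/(-51) = -694*42/(-76)*(-1)/51 = -694*42*(-1/76)*(-1)/51 = -(-7287)*(-1)/(19*51) = -694*7/646 = -2429/323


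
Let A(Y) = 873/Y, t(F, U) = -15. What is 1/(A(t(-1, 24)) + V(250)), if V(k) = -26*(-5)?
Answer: 5/359 ≈ 0.013928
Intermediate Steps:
V(k) = 130
1/(A(t(-1, 24)) + V(250)) = 1/(873/(-15) + 130) = 1/(873*(-1/15) + 130) = 1/(-291/5 + 130) = 1/(359/5) = 5/359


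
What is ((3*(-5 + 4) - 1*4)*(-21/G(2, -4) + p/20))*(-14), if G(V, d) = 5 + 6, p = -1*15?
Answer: -5733/22 ≈ -260.59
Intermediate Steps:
p = -15
G(V, d) = 11
((3*(-5 + 4) - 1*4)*(-21/G(2, -4) + p/20))*(-14) = ((3*(-5 + 4) - 1*4)*(-21/11 - 15/20))*(-14) = ((3*(-1) - 4)*(-21*1/11 - 15*1/20))*(-14) = ((-3 - 4)*(-21/11 - ¾))*(-14) = -7*(-117/44)*(-14) = (819/44)*(-14) = -5733/22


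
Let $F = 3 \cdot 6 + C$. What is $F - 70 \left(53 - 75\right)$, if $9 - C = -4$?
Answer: $1571$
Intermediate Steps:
$C = 13$ ($C = 9 - -4 = 9 + 4 = 13$)
$F = 31$ ($F = 3 \cdot 6 + 13 = 18 + 13 = 31$)
$F - 70 \left(53 - 75\right) = 31 - 70 \left(53 - 75\right) = 31 - -1540 = 31 + 1540 = 1571$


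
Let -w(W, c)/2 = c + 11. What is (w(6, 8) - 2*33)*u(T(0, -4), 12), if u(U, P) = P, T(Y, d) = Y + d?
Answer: -1248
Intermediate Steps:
w(W, c) = -22 - 2*c (w(W, c) = -2*(c + 11) = -2*(11 + c) = -22 - 2*c)
(w(6, 8) - 2*33)*u(T(0, -4), 12) = ((-22 - 2*8) - 2*33)*12 = ((-22 - 16) - 66)*12 = (-38 - 66)*12 = -104*12 = -1248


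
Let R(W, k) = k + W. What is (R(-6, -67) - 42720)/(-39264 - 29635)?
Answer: 42793/68899 ≈ 0.62110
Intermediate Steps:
R(W, k) = W + k
(R(-6, -67) - 42720)/(-39264 - 29635) = ((-6 - 67) - 42720)/(-39264 - 29635) = (-73 - 42720)/(-68899) = -42793*(-1/68899) = 42793/68899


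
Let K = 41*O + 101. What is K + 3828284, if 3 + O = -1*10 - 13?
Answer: 3827319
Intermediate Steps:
O = -26 (O = -3 + (-1*10 - 13) = -3 + (-10 - 13) = -3 - 23 = -26)
K = -965 (K = 41*(-26) + 101 = -1066 + 101 = -965)
K + 3828284 = -965 + 3828284 = 3827319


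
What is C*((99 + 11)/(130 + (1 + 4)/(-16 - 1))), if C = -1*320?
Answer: -119680/441 ≈ -271.38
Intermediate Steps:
C = -320
C*((99 + 11)/(130 + (1 + 4)/(-16 - 1))) = -320*(99 + 11)/(130 + (1 + 4)/(-16 - 1)) = -35200/(130 + 5/(-17)) = -35200/(130 + 5*(-1/17)) = -35200/(130 - 5/17) = -35200/2205/17 = -35200*17/2205 = -320*374/441 = -119680/441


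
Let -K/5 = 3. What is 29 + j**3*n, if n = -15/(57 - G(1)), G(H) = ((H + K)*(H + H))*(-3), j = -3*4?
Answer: -931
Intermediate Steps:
K = -15 (K = -5*3 = -15)
j = -12
G(H) = -6*H*(-15 + H) (G(H) = ((H - 15)*(H + H))*(-3) = ((-15 + H)*(2*H))*(-3) = (2*H*(-15 + H))*(-3) = -6*H*(-15 + H))
n = 5/9 (n = -15/(57 - 6*(15 - 1*1)) = -15/(57 - 6*(15 - 1)) = -15/(57 - 6*14) = -15/(57 - 1*84) = -15/(57 - 84) = -15/(-27) = -15*(-1/27) = 5/9 ≈ 0.55556)
29 + j**3*n = 29 + (-12)**3*(5/9) = 29 - 1728*5/9 = 29 - 960 = -931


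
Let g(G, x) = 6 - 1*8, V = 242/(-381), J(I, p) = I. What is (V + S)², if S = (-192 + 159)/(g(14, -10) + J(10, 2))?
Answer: 210511081/9290304 ≈ 22.659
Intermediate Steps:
V = -242/381 (V = 242*(-1/381) = -242/381 ≈ -0.63517)
g(G, x) = -2 (g(G, x) = 6 - 8 = -2)
S = -33/8 (S = (-192 + 159)/(-2 + 10) = -33/8 ≈ -4.1250)
(V + S)² = (-242/381 - 33/8)² = (-14509/3048)² = 210511081/9290304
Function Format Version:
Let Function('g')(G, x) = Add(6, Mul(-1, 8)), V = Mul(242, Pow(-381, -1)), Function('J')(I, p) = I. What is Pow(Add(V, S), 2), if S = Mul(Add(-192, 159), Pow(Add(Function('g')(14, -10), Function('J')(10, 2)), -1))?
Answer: Rational(210511081, 9290304) ≈ 22.659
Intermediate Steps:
V = Rational(-242, 381) (V = Mul(242, Rational(-1, 381)) = Rational(-242, 381) ≈ -0.63517)
Function('g')(G, x) = -2 (Function('g')(G, x) = Add(6, -8) = -2)
S = Rational(-33, 8) (S = Mul(Add(-192, 159), Pow(Add(-2, 10), -1)) = Mul(-33, Pow(8, -1)) = Mul(-33, Rational(1, 8)) = Rational(-33, 8) ≈ -4.1250)
Pow(Add(V, S), 2) = Pow(Add(Rational(-242, 381), Rational(-33, 8)), 2) = Pow(Rational(-14509, 3048), 2) = Rational(210511081, 9290304)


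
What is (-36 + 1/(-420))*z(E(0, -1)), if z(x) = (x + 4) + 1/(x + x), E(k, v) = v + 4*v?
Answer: 166331/4200 ≈ 39.603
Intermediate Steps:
E(k, v) = 5*v
z(x) = 4 + x + 1/(2*x) (z(x) = (4 + x) + 1/(2*x) = 4 + x + 1/(2*x))
(-36 + 1/(-420))*z(E(0, -1)) = (-36 + 1/(-420))*(4 + 5*(-1) + 1/(2*((5*(-1))))) = (-36 - 1/420)*(4 - 5 + (1/2)/(-5)) = -15121*(4 - 5 + (1/2)*(-1/5))/420 = -15121*(4 - 5 - 1/10)/420 = -15121/420*(-11/10) = 166331/4200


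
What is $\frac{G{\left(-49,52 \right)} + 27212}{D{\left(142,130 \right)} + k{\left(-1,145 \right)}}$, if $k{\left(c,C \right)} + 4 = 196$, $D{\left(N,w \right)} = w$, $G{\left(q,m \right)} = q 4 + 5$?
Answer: $\frac{27021}{322} \approx 83.916$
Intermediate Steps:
$G{\left(q,m \right)} = 5 + 4 q$ ($G{\left(q,m \right)} = 4 q + 5 = 5 + 4 q$)
$k{\left(c,C \right)} = 192$ ($k{\left(c,C \right)} = -4 + 196 = 192$)
$\frac{G{\left(-49,52 \right)} + 27212}{D{\left(142,130 \right)} + k{\left(-1,145 \right)}} = \frac{\left(5 + 4 \left(-49\right)\right) + 27212}{130 + 192} = \frac{\left(5 - 196\right) + 27212}{322} = \left(-191 + 27212\right) \frac{1}{322} = 27021 \cdot \frac{1}{322} = \frac{27021}{322}$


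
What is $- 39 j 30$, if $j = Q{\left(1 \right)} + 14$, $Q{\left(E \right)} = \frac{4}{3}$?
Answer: $-17940$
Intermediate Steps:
$Q{\left(E \right)} = \frac{4}{3}$ ($Q{\left(E \right)} = 4 \cdot \frac{1}{3} = \frac{4}{3}$)
$j = \frac{46}{3}$ ($j = \frac{4}{3} + 14 = \frac{46}{3} \approx 15.333$)
$- 39 j 30 = \left(-39\right) \frac{46}{3} \cdot 30 = \left(-598\right) 30 = -17940$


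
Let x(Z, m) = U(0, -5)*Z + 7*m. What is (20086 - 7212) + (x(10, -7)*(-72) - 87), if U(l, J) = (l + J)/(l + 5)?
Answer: 17035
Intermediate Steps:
U(l, J) = (J + l)/(5 + l)
x(Z, m) = -Z + 7*m (x(Z, m) = ((-5 + 0)/(5 + 0))*Z + 7*m = (-5/5)*Z + 7*m = ((⅕)*(-5))*Z + 7*m = -Z + 7*m)
(20086 - 7212) + (x(10, -7)*(-72) - 87) = (20086 - 7212) + ((-1*10 + 7*(-7))*(-72) - 87) = 12874 + ((-10 - 49)*(-72) - 87) = 12874 + (-59*(-72) - 87) = 12874 + (4248 - 87) = 12874 + 4161 = 17035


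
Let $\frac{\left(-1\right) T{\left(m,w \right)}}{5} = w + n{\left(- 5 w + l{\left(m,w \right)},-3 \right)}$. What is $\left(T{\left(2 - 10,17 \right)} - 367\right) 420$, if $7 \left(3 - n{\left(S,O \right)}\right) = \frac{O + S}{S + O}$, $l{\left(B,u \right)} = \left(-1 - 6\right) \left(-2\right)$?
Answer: $-195840$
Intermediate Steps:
$l{\left(B,u \right)} = 14$ ($l{\left(B,u \right)} = \left(-1 - 6\right) \left(-2\right) = \left(-7\right) \left(-2\right) = 14$)
$n{\left(S,O \right)} = \frac{20}{7}$ ($n{\left(S,O \right)} = 3 - \frac{\left(O + S\right) \frac{1}{S + O}}{7} = 3 - \frac{\left(O + S\right) \frac{1}{O + S}}{7} = 3 - \frac{1}{7} = \frac{20}{7}$)
$T{\left(m,w \right)} = - \frac{100}{7} - 5 w$ ($T{\left(m,w \right)} = - 5 \left(w + \frac{20}{7}\right) = - 5 \left(\frac{20}{7} + w\right) = - \frac{100}{7} - 5 w$)
$\left(T{\left(2 - 10,17 \right)} - 367\right) 420 = \left(\left(- \frac{100}{7} - 85\right) - 367\right) 420 = \left(- \frac{695}{7} - 367\right) 420 = \left(- \frac{3264}{7}\right) 420 = -195840$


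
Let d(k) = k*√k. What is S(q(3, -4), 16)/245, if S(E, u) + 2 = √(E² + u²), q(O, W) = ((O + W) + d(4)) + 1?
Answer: -2/245 + 8*√5/245 ≈ 0.064851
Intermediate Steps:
d(k) = k^(3/2)
q(O, W) = 9 + O + W (q(O, W) = ((O + W) + 4^(3/2)) + 1 = ((O + W) + 8) + 1 = (8 + O + W) + 1 = 9 + O + W)
S(E, u) = -2 + √(E² + u²)
S(q(3, -4), 16)/245 = (-2 + √((9 + 3 - 4)² + 16²))/245 = (-2 + √(8² + 256))*(1/245) = (-2 + √(64 + 256))*(1/245) = (-2 + √320)*(1/245) = (-2 + 8*√5)*(1/245) = -2/245 + 8*√5/245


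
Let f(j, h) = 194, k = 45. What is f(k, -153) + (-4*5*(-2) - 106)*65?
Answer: -4096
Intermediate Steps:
f(k, -153) + (-4*5*(-2) - 106)*65 = 194 + (-4*5*(-2) - 106)*65 = 194 + (-20*(-2) - 106)*65 = 194 + (40 - 106)*65 = 194 - 66*65 = 194 - 4290 = -4096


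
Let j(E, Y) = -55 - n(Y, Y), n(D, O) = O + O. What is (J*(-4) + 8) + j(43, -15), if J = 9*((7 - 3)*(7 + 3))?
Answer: -1457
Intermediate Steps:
n(D, O) = 2*O
J = 360 (J = 9*(4*10) = 9*40 = 360)
j(E, Y) = -55 - 2*Y
(J*(-4) + 8) + j(43, -15) = (360*(-4) + 8) + (-55 - 2*(-15)) = (-1440 + 8) + (-55 + 30) = -1432 - 25 = -1457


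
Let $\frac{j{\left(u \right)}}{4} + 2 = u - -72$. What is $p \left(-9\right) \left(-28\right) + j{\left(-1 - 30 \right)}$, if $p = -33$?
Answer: $-8160$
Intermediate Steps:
$j{\left(u \right)} = 280 + 4 u$ ($j{\left(u \right)} = -8 + 4 \left(u - -72\right) = -8 + 4 \left(u + 72\right) = -8 + 4 \left(72 + u\right) = -8 + \left(288 + 4 u\right) = 280 + 4 u$)
$p \left(-9\right) \left(-28\right) + j{\left(-1 - 30 \right)} = \left(-33\right) \left(-9\right) \left(-28\right) + \left(280 + 4 \left(-1 - 30\right)\right) = 297 \left(-28\right) + \left(280 + 4 \left(-1 - 30\right)\right) = -8316 + \left(280 + 4 \left(-31\right)\right) = -8316 + \left(280 - 124\right) = -8316 + 156 = -8160$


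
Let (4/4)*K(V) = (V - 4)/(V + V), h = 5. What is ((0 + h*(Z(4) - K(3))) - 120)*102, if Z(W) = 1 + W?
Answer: -9605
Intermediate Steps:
K(V) = (-4 + V)/(2*V) (K(V) = (V - 4)/(V + V) = (-4 + V)/((2*V)) = (-4 + V)*(1/(2*V)) = (-4 + V)/(2*V))
((0 + h*(Z(4) - K(3))) - 120)*102 = ((0 + 5*((1 + 4) - (-4 + 3)/(2*3))) - 120)*102 = ((0 + 5*(5 - (-1)/(2*3))) - 120)*102 = ((0 + 5*(5 - 1*(-1/6))) - 120)*102 = ((0 + 5*(5 + 1/6)) - 120)*102 = ((0 + 5*(31/6)) - 120)*102 = ((0 + 155/6) - 120)*102 = (155/6 - 120)*102 = -565/6*102 = -9605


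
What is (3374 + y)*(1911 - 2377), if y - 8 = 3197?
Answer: -3065814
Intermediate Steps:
y = 3205 (y = 8 + 3197 = 3205)
(3374 + y)*(1911 - 2377) = (3374 + 3205)*(1911 - 2377) = 6579*(-466) = -3065814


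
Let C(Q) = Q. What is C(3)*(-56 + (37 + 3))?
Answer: -48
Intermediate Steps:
C(3)*(-56 + (37 + 3)) = 3*(-56 + (37 + 3)) = 3*(-56 + 40) = 3*(-16) = -48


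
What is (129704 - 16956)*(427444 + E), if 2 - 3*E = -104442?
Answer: 156356220448/3 ≈ 5.2119e+10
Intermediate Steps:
E = 104444/3 (E = ⅔ - ⅓*(-104442) = ⅔ + 34814 = 104444/3 ≈ 34815.)
(129704 - 16956)*(427444 + E) = (129704 - 16956)*(427444 + 104444/3) = 112748*(1386776/3) = 156356220448/3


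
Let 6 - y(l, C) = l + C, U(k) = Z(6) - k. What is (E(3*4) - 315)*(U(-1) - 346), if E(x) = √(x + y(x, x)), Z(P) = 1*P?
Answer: 106785 - 339*I*√6 ≈ 1.0679e+5 - 830.38*I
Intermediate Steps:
Z(P) = P
U(k) = 6 - k
y(l, C) = 6 - C - l (y(l, C) = 6 - (l + C) = 6 - (C + l) = 6 + (-C - l) = 6 - C - l)
E(x) = √(6 - x) (E(x) = √(x + (6 - x - x)) = √(x + (6 - 2*x)) = √(6 - x))
(E(3*4) - 315)*(U(-1) - 346) = (√(6 - 3*4) - 315)*((6 - 1*(-1)) - 346) = (√(6 - 1*12) - 315)*((6 + 1) - 346) = (√(6 - 12) - 315)*(7 - 346) = (√(-6) - 315)*(-339) = (I*√6 - 315)*(-339) = (-315 + I*√6)*(-339) = 106785 - 339*I*√6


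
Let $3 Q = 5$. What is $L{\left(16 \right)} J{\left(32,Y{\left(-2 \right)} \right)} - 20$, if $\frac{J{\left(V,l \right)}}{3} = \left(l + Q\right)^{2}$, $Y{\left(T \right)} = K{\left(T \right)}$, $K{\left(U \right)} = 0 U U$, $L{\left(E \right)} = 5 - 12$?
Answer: $- \frac{235}{3} \approx -78.333$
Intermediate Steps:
$Q = \frac{5}{3}$ ($Q = \frac{1}{3} \cdot 5 = \frac{5}{3} \approx 1.6667$)
$L{\left(E \right)} = -7$ ($L{\left(E \right)} = 5 - 12 = -7$)
$K{\left(U \right)} = 0$ ($K{\left(U \right)} = 0 U = 0$)
$Y{\left(T \right)} = 0$
$J{\left(V,l \right)} = 3 \left(\frac{5}{3} + l\right)^{2}$ ($J{\left(V,l \right)} = 3 \left(l + \frac{5}{3}\right)^{2} = 3 \left(\frac{5}{3} + l\right)^{2}$)
$L{\left(16 \right)} J{\left(32,Y{\left(-2 \right)} \right)} - 20 = - 7 \frac{\left(5 + 3 \cdot 0\right)^{2}}{3} - 20 = - 7 \frac{\left(5 + 0\right)^{2}}{3} - 20 = - 7 \frac{5^{2}}{3} - 20 = - 7 \cdot \frac{1}{3} \cdot 25 - 20 = \left(-7\right) \frac{25}{3} - 20 = - \frac{175}{3} - 20 = - \frac{235}{3}$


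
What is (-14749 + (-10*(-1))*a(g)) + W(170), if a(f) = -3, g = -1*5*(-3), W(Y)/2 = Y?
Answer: -14439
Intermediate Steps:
W(Y) = 2*Y
g = 15 (g = -5*(-3) = 15)
(-14749 + (-10*(-1))*a(g)) + W(170) = (-14749 - 10*(-1)*(-3)) + 2*170 = (-14749 + 10*(-3)) + 340 = (-14749 - 30) + 340 = -14779 + 340 = -14439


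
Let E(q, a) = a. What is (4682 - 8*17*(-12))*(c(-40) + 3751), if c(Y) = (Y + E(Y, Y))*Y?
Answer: 43888614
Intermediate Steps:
c(Y) = 2*Y² (c(Y) = (Y + Y)*Y = (2*Y)*Y = 2*Y²)
(4682 - 8*17*(-12))*(c(-40) + 3751) = (4682 - 8*17*(-12))*(2*(-40)² + 3751) = (4682 - 136*(-12))*(2*1600 + 3751) = (4682 + 1632)*(3200 + 3751) = 6314*6951 = 43888614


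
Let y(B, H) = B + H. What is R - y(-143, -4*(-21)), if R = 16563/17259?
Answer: 344948/5753 ≈ 59.960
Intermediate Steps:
R = 5521/5753 (R = 16563*(1/17259) = 5521/5753 ≈ 0.95967)
R - y(-143, -4*(-21)) = 5521/5753 - (-143 - 4*(-21)) = 5521/5753 - (-143 + 84) = 5521/5753 - 1*(-59) = 5521/5753 + 59 = 344948/5753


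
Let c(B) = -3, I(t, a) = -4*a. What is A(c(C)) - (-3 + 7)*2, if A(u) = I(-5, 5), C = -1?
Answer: -28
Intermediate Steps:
A(u) = -20 (A(u) = -4*5 = -20)
A(c(C)) - (-3 + 7)*2 = -20 - (-3 + 7)*2 = -20 - 4*2 = -20 - 1*8 = -20 - 8 = -28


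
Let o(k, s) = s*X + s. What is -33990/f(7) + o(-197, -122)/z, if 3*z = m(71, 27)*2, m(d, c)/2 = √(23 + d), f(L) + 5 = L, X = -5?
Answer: -16995 + 183*√94/47 ≈ -16957.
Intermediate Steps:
f(L) = -5 + L
m(d, c) = 2*√(23 + d)
o(k, s) = -4*s (o(k, s) = s*(-5) + s = -5*s + s = -4*s)
z = 4*√94/3 (z = ((2*√(23 + 71))*2)/3 = ((2*√94)*2)/3 = (4*√94)/3 = 4*√94/3 ≈ 12.927)
-33990/f(7) + o(-197, -122)/z = -33990/(-5 + 7) + (-4*(-122))/((4*√94/3)) = -33990/2 + 488*(3*√94/376) = -33990*½ + 183*√94/47 = -16995 + 183*√94/47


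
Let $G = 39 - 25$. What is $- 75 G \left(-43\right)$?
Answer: $45150$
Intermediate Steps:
$G = 14$ ($G = 39 - 25 = 14$)
$- 75 G \left(-43\right) = \left(-75\right) 14 \left(-43\right) = \left(-1050\right) \left(-43\right) = 45150$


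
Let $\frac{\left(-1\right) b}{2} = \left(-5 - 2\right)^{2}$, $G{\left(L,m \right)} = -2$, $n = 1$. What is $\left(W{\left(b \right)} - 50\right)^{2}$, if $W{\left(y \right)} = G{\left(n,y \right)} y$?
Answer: $21316$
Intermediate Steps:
$b = -98$ ($b = - 2 \left(-5 - 2\right)^{2} = - 2 \left(-7\right)^{2} = \left(-2\right) 49 = -98$)
$W{\left(y \right)} = - 2 y$
$\left(W{\left(b \right)} - 50\right)^{2} = \left(\left(-2\right) \left(-98\right) - 50\right)^{2} = \left(196 - 50\right)^{2} = 146^{2} = 21316$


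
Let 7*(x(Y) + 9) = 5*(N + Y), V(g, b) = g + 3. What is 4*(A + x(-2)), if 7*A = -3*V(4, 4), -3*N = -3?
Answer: -356/7 ≈ -50.857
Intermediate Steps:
N = 1 (N = -⅓*(-3) = 1)
V(g, b) = 3 + g
x(Y) = -58/7 + 5*Y/7 (x(Y) = -9 + (5*(1 + Y))/7 = -9 + (5 + 5*Y)/7 = -9 + (5/7 + 5*Y/7) = -58/7 + 5*Y/7)
A = -3 (A = (-3*(3 + 4))/7 = (-3*7)/7 = (⅐)*(-21) = -3)
4*(A + x(-2)) = 4*(-3 + (-58/7 + (5/7)*(-2))) = 4*(-3 + (-58/7 - 10/7)) = 4*(-3 - 68/7) = 4*(-89/7) = -356/7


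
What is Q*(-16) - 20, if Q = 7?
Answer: -132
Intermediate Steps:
Q*(-16) - 20 = 7*(-16) - 20 = -112 - 20 = -132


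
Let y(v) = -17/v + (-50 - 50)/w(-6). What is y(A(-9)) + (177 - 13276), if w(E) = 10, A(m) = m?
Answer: -117964/9 ≈ -13107.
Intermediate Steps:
y(v) = -10 - 17/v (y(v) = -17/v + (-50 - 50)/10 = -17/v - 100*1/10 = -17/v - 10 = -10 - 17/v)
y(A(-9)) + (177 - 13276) = (-10 - 17/(-9)) + (177 - 13276) = (-10 - 17*(-1/9)) - 13099 = (-10 + 17/9) - 13099 = -73/9 - 13099 = -117964/9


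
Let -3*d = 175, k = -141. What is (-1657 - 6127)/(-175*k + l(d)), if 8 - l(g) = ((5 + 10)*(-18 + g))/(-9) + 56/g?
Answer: -875700/2762633 ≈ -0.31698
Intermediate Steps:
d = -175/3 (d = -⅓*175 = -175/3 ≈ -58.333)
l(g) = -22 - 56/g + 5*g/3 (l(g) = 8 - (((5 + 10)*(-18 + g))/(-9) + 56/g) = 8 - ((15*(-18 + g))*(-⅑) + 56/g) = 8 - ((-270 + 15*g)*(-⅑) + 56/g) = 8 - ((30 - 5*g/3) + 56/g) = 8 - (30 + 56/g - 5*g/3) = 8 + (-30 - 56/g + 5*g/3) = -22 - 56/g + 5*g/3)
(-1657 - 6127)/(-175*k + l(d)) = (-1657 - 6127)/(-175*(-141) + (-22 - 56/(-175/3) + (5/3)*(-175/3))) = -7784/(24675 + (-22 - 56*(-3/175) - 875/9)) = -7784/(24675 + (-22 + 24/25 - 875/9)) = -7784/(24675 - 26609/225) = -7784/5525266/225 = -7784*225/5525266 = -875700/2762633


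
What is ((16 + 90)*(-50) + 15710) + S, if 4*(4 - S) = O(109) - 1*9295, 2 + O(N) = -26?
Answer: 50979/4 ≈ 12745.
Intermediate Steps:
O(N) = -28 (O(N) = -2 - 26 = -28)
S = 9339/4 (S = 4 - (-28 - 1*9295)/4 = 4 - (-28 - 9295)/4 = 4 - 1/4*(-9323) = 4 + 9323/4 = 9339/4 ≈ 2334.8)
((16 + 90)*(-50) + 15710) + S = ((16 + 90)*(-50) + 15710) + 9339/4 = (106*(-50) + 15710) + 9339/4 = (-5300 + 15710) + 9339/4 = 10410 + 9339/4 = 50979/4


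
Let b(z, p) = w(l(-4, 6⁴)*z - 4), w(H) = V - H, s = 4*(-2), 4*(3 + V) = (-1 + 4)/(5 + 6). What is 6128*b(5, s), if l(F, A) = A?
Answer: -436731836/11 ≈ -3.9703e+7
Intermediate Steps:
V = -129/44 (V = -3 + ((-1 + 4)/(5 + 6))/4 = -3 + (3/11)/4 = -3 + (3*(1/11))/4 = -3 + (¼)*(3/11) = -3 + 3/44 = -129/44 ≈ -2.9318)
s = -8
w(H) = -129/44 - H
b(z, p) = 47/44 - 1296*z (b(z, p) = -129/44 - (6⁴*z - 4) = -129/44 - (1296*z - 4) = -129/44 - (-4 + 1296*z) = -129/44 + (4 - 1296*z) = 47/44 - 1296*z)
6128*b(5, s) = 6128*(47/44 - 1296*5) = 6128*(47/44 - 6480) = 6128*(-285073/44) = -436731836/11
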